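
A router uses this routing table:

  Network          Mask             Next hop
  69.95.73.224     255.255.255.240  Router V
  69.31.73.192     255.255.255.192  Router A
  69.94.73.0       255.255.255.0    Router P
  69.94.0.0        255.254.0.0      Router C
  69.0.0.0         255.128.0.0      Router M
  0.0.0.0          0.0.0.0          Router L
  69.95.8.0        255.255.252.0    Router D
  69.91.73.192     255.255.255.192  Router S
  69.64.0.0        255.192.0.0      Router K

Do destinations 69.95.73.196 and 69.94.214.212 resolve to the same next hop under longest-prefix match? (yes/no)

yes

69.95.73.196: longest match 69.94.0.0/15 -> Router C
69.94.214.212: longest match 69.94.0.0/15 -> Router C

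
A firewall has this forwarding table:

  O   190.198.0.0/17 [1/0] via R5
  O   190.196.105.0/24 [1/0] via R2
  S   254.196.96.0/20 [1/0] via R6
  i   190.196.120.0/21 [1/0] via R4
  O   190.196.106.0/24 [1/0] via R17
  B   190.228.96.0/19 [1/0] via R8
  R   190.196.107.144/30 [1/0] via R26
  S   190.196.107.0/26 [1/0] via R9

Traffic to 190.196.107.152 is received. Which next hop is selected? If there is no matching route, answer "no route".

no route

No entry's prefix contains 190.196.107.152; there is no default route.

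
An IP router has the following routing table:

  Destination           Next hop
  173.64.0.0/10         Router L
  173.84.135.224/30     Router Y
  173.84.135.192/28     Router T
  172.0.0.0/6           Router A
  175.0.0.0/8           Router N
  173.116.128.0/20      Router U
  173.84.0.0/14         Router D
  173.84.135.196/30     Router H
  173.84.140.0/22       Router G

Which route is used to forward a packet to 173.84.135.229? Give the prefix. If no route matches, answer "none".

173.84.0.0/14

Entries matching 173.84.135.229:
  172.0.0.0/6 (172.0.0.0 - 175.255.255.255)
  173.64.0.0/10 (173.64.0.0 - 173.127.255.255)
  173.84.0.0/14 (173.84.0.0 - 173.87.255.255)
Most specific is 173.84.0.0/14.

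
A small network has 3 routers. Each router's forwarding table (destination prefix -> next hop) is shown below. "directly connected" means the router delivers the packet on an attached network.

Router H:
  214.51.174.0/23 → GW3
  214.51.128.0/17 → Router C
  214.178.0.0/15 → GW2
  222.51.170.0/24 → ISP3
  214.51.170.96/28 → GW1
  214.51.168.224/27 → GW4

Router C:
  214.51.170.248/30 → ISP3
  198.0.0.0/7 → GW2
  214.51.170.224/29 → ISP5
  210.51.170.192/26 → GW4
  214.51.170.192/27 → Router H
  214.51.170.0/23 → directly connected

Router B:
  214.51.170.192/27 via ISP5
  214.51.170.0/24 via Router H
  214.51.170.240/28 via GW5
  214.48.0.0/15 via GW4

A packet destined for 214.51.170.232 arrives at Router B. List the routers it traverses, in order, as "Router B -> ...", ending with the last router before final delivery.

At Router B: longest match for 214.51.170.232 is 214.51.170.0/24 -> Router H
At Router H: longest match for 214.51.170.232 is 214.51.128.0/17 -> Router C
At Router C: longest match for 214.51.170.232 is 214.51.170.0/23 -> directly connected

Router B -> Router H -> Router C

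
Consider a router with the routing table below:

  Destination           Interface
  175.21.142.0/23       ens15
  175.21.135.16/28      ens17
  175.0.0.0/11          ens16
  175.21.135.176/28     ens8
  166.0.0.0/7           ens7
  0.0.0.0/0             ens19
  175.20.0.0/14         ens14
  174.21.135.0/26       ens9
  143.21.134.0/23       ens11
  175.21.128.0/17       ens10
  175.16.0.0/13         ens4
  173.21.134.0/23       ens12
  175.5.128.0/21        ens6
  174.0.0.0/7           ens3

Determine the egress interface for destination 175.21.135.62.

Routes whose prefix contains 175.21.135.62:
  0.0.0.0/0 (default, matches everything) -> ens19
  174.0.0.0/7 (174.0.0.0 - 175.255.255.255) -> ens3
  175.0.0.0/11 (175.0.0.0 - 175.31.255.255) -> ens16
  175.16.0.0/13 (175.16.0.0 - 175.23.255.255) -> ens4
  175.20.0.0/14 (175.20.0.0 - 175.23.255.255) -> ens14
  175.21.128.0/17 (175.21.128.0 - 175.21.255.255) -> ens10
More-specific entries that do NOT match:
  175.21.135.16/28 (175.21.135.16 - 175.21.135.31) does not contain 175.21.135.62
  175.21.135.176/28 (175.21.135.176 - 175.21.135.191) does not contain 175.21.135.62
  174.21.135.0/26 (174.21.135.0 - 174.21.135.63) does not contain 175.21.135.62
  175.21.142.0/23 (175.21.142.0 - 175.21.143.255) does not contain 175.21.135.62
  143.21.134.0/23 (143.21.134.0 - 143.21.135.255) does not contain 175.21.135.62
  173.21.134.0/23 (173.21.134.0 - 173.21.135.255) does not contain 175.21.135.62
  175.5.128.0/21 (175.5.128.0 - 175.5.135.255) does not contain 175.21.135.62
Longest matching prefix is /17 -> interface ens10.

ens10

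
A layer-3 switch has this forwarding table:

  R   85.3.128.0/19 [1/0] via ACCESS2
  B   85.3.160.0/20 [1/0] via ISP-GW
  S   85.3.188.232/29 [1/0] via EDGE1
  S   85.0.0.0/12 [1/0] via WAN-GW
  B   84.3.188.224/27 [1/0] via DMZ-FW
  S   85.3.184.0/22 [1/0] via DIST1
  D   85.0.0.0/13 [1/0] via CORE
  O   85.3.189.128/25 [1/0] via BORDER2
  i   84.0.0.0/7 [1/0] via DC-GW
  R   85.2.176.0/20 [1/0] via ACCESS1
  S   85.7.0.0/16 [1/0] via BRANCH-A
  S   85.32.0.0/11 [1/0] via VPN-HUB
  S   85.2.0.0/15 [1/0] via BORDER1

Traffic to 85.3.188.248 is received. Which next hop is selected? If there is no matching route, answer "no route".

Routes whose prefix contains 85.3.188.248:
  84.0.0.0/7 (84.0.0.0 - 85.255.255.255) -> DC-GW
  85.0.0.0/12 (85.0.0.0 - 85.15.255.255) -> WAN-GW
  85.0.0.0/13 (85.0.0.0 - 85.7.255.255) -> CORE
  85.2.0.0/15 (85.2.0.0 - 85.3.255.255) -> BORDER1
More-specific entries that do NOT match:
  85.3.188.232/29 (85.3.188.232 - 85.3.188.239) does not contain 85.3.188.248
  84.3.188.224/27 (84.3.188.224 - 84.3.188.255) does not contain 85.3.188.248
  85.3.189.128/25 (85.3.189.128 - 85.3.189.255) does not contain 85.3.188.248
  85.3.184.0/22 (85.3.184.0 - 85.3.187.255) does not contain 85.3.188.248
  85.3.160.0/20 (85.3.160.0 - 85.3.175.255) does not contain 85.3.188.248
  85.2.176.0/20 (85.2.176.0 - 85.2.191.255) does not contain 85.3.188.248
  85.3.128.0/19 (85.3.128.0 - 85.3.159.255) does not contain 85.3.188.248
  85.7.0.0/16 (85.7.0.0 - 85.7.255.255) does not contain 85.3.188.248
Longest matching prefix is /15 -> next hop BORDER1.

BORDER1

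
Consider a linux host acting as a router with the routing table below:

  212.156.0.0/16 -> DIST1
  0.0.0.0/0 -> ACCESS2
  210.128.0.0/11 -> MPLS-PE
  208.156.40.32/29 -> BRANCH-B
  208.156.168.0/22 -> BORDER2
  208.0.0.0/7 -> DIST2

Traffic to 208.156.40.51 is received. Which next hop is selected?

Routes whose prefix contains 208.156.40.51:
  0.0.0.0/0 (default, matches everything) -> ACCESS2
  208.0.0.0/7 (208.0.0.0 - 209.255.255.255) -> DIST2
More-specific entries that do NOT match:
  208.156.40.32/29 (208.156.40.32 - 208.156.40.39) does not contain 208.156.40.51
  208.156.168.0/22 (208.156.168.0 - 208.156.171.255) does not contain 208.156.40.51
  212.156.0.0/16 (212.156.0.0 - 212.156.255.255) does not contain 208.156.40.51
  210.128.0.0/11 (210.128.0.0 - 210.159.255.255) does not contain 208.156.40.51
Longest matching prefix is /7 -> next hop DIST2.

DIST2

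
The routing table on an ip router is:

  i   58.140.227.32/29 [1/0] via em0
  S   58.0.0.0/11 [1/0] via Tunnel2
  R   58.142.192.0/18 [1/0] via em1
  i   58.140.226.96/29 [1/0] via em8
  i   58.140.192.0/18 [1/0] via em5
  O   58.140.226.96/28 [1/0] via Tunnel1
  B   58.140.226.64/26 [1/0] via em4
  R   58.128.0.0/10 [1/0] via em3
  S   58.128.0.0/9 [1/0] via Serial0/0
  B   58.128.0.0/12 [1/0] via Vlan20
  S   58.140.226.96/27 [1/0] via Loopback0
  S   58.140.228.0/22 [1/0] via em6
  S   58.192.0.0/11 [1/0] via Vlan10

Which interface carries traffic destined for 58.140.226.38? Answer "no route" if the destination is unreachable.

em5

Routes whose prefix contains 58.140.226.38:
  58.128.0.0/9 (58.128.0.0 - 58.255.255.255) -> Serial0/0
  58.128.0.0/10 (58.128.0.0 - 58.191.255.255) -> em3
  58.128.0.0/12 (58.128.0.0 - 58.143.255.255) -> Vlan20
  58.140.192.0/18 (58.140.192.0 - 58.140.255.255) -> em5
More-specific entries that do NOT match:
  58.140.227.32/29 (58.140.227.32 - 58.140.227.39) does not contain 58.140.226.38
  58.140.226.96/29 (58.140.226.96 - 58.140.226.103) does not contain 58.140.226.38
  58.140.226.96/28 (58.140.226.96 - 58.140.226.111) does not contain 58.140.226.38
  58.140.226.96/27 (58.140.226.96 - 58.140.226.127) does not contain 58.140.226.38
  58.140.226.64/26 (58.140.226.64 - 58.140.226.127) does not contain 58.140.226.38
  58.140.228.0/22 (58.140.228.0 - 58.140.231.255) does not contain 58.140.226.38
Longest matching prefix is /18 -> interface em5.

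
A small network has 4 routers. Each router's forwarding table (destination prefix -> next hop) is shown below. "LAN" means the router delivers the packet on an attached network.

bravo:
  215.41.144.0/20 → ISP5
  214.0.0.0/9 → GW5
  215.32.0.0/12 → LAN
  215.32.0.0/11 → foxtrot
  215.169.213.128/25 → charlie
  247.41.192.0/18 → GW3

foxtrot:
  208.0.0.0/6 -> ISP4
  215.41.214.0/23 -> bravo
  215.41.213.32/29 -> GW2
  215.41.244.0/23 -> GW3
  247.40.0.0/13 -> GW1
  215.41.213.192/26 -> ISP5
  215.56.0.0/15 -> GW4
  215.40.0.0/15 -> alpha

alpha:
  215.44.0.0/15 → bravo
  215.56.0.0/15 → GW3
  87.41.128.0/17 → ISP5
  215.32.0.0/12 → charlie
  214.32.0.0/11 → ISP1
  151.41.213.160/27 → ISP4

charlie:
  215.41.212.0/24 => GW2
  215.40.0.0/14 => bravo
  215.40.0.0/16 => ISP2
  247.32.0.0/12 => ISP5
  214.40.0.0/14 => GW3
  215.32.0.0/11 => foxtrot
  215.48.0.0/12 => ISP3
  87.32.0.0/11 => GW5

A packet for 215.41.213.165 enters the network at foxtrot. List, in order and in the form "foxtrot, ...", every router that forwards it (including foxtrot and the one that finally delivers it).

foxtrot, alpha, charlie, bravo

At foxtrot: longest match for 215.41.213.165 is 215.40.0.0/15 -> alpha
At alpha: longest match for 215.41.213.165 is 215.32.0.0/12 -> charlie
At charlie: longest match for 215.41.213.165 is 215.40.0.0/14 -> bravo
At bravo: longest match for 215.41.213.165 is 215.32.0.0/12 -> LAN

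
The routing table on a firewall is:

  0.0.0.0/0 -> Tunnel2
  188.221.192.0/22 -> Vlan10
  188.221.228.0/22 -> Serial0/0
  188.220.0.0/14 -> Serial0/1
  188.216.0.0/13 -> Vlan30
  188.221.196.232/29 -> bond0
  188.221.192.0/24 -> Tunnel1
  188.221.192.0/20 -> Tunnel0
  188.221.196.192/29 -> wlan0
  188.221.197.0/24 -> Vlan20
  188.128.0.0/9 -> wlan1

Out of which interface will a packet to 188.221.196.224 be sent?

Tunnel0

Routes whose prefix contains 188.221.196.224:
  0.0.0.0/0 (default, matches everything) -> Tunnel2
  188.128.0.0/9 (188.128.0.0 - 188.255.255.255) -> wlan1
  188.216.0.0/13 (188.216.0.0 - 188.223.255.255) -> Vlan30
  188.220.0.0/14 (188.220.0.0 - 188.223.255.255) -> Serial0/1
  188.221.192.0/20 (188.221.192.0 - 188.221.207.255) -> Tunnel0
More-specific entries that do NOT match:
  188.221.196.232/29 (188.221.196.232 - 188.221.196.239) does not contain 188.221.196.224
  188.221.196.192/29 (188.221.196.192 - 188.221.196.199) does not contain 188.221.196.224
  188.221.192.0/24 (188.221.192.0 - 188.221.192.255) does not contain 188.221.196.224
  188.221.197.0/24 (188.221.197.0 - 188.221.197.255) does not contain 188.221.196.224
  188.221.192.0/22 (188.221.192.0 - 188.221.195.255) does not contain 188.221.196.224
  188.221.228.0/22 (188.221.228.0 - 188.221.231.255) does not contain 188.221.196.224
Longest matching prefix is /20 -> interface Tunnel0.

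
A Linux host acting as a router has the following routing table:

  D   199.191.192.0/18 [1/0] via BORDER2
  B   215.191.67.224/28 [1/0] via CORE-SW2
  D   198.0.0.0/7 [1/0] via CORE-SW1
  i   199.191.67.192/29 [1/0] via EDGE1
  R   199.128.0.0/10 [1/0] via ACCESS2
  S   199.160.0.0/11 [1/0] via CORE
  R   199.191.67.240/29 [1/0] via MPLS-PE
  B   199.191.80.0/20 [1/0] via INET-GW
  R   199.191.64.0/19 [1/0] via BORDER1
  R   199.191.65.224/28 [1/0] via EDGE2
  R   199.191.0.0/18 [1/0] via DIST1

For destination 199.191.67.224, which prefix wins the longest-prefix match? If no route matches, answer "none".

199.191.64.0/19

Entries matching 199.191.67.224:
  198.0.0.0/7 (198.0.0.0 - 199.255.255.255)
  199.128.0.0/10 (199.128.0.0 - 199.191.255.255)
  199.160.0.0/11 (199.160.0.0 - 199.191.255.255)
  199.191.64.0/19 (199.191.64.0 - 199.191.95.255)
Most specific is 199.191.64.0/19.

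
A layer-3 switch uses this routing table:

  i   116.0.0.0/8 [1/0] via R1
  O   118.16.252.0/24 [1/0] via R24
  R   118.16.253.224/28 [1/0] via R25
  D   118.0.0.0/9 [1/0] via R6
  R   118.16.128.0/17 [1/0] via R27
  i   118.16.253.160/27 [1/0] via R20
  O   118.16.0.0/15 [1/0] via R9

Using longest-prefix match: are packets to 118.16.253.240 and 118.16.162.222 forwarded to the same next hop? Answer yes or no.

yes

118.16.253.240: longest match 118.16.128.0/17 -> R27
118.16.162.222: longest match 118.16.128.0/17 -> R27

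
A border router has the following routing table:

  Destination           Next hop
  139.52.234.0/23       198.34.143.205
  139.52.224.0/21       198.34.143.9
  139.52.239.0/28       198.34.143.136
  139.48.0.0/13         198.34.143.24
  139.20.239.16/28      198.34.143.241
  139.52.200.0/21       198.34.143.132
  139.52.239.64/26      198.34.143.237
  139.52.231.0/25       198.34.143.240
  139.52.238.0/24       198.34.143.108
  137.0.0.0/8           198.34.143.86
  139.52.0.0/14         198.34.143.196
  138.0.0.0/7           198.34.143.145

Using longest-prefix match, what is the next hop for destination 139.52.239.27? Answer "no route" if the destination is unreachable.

198.34.143.196

Routes whose prefix contains 139.52.239.27:
  138.0.0.0/7 (138.0.0.0 - 139.255.255.255) -> 198.34.143.145
  139.48.0.0/13 (139.48.0.0 - 139.55.255.255) -> 198.34.143.24
  139.52.0.0/14 (139.52.0.0 - 139.55.255.255) -> 198.34.143.196
More-specific entries that do NOT match:
  139.52.239.0/28 (139.52.239.0 - 139.52.239.15) does not contain 139.52.239.27
  139.20.239.16/28 (139.20.239.16 - 139.20.239.31) does not contain 139.52.239.27
  139.52.239.64/26 (139.52.239.64 - 139.52.239.127) does not contain 139.52.239.27
  139.52.231.0/25 (139.52.231.0 - 139.52.231.127) does not contain 139.52.239.27
  139.52.238.0/24 (139.52.238.0 - 139.52.238.255) does not contain 139.52.239.27
  139.52.234.0/23 (139.52.234.0 - 139.52.235.255) does not contain 139.52.239.27
  139.52.224.0/21 (139.52.224.0 - 139.52.231.255) does not contain 139.52.239.27
  139.52.200.0/21 (139.52.200.0 - 139.52.207.255) does not contain 139.52.239.27
Longest matching prefix is /14 -> next hop 198.34.143.196.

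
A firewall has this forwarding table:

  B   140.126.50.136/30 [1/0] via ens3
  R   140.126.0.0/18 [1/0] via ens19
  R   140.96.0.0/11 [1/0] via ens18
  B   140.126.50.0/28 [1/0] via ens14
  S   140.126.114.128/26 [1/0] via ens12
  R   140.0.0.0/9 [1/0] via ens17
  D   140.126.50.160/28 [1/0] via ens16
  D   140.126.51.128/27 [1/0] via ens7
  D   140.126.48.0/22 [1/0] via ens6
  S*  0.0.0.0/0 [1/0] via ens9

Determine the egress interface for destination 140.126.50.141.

Routes whose prefix contains 140.126.50.141:
  0.0.0.0/0 (default, matches everything) -> ens9
  140.0.0.0/9 (140.0.0.0 - 140.127.255.255) -> ens17
  140.96.0.0/11 (140.96.0.0 - 140.127.255.255) -> ens18
  140.126.0.0/18 (140.126.0.0 - 140.126.63.255) -> ens19
  140.126.48.0/22 (140.126.48.0 - 140.126.51.255) -> ens6
More-specific entries that do NOT match:
  140.126.50.136/30 (140.126.50.136 - 140.126.50.139) does not contain 140.126.50.141
  140.126.50.0/28 (140.126.50.0 - 140.126.50.15) does not contain 140.126.50.141
  140.126.50.160/28 (140.126.50.160 - 140.126.50.175) does not contain 140.126.50.141
  140.126.51.128/27 (140.126.51.128 - 140.126.51.159) does not contain 140.126.50.141
  140.126.114.128/26 (140.126.114.128 - 140.126.114.191) does not contain 140.126.50.141
Longest matching prefix is /22 -> interface ens6.

ens6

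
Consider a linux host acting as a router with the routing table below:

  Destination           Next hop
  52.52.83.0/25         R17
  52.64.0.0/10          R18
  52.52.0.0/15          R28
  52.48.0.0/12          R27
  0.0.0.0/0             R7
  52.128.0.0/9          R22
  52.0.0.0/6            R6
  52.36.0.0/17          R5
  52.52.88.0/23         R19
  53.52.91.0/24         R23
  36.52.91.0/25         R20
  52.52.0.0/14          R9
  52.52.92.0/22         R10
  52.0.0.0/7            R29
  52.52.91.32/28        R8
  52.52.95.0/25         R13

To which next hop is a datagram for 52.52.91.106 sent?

R28

Routes whose prefix contains 52.52.91.106:
  0.0.0.0/0 (default, matches everything) -> R7
  52.0.0.0/6 (52.0.0.0 - 55.255.255.255) -> R6
  52.0.0.0/7 (52.0.0.0 - 53.255.255.255) -> R29
  52.48.0.0/12 (52.48.0.0 - 52.63.255.255) -> R27
  52.52.0.0/14 (52.52.0.0 - 52.55.255.255) -> R9
  52.52.0.0/15 (52.52.0.0 - 52.53.255.255) -> R28
More-specific entries that do NOT match:
  52.52.91.32/28 (52.52.91.32 - 52.52.91.47) does not contain 52.52.91.106
  52.52.83.0/25 (52.52.83.0 - 52.52.83.127) does not contain 52.52.91.106
  36.52.91.0/25 (36.52.91.0 - 36.52.91.127) does not contain 52.52.91.106
  52.52.95.0/25 (52.52.95.0 - 52.52.95.127) does not contain 52.52.91.106
  53.52.91.0/24 (53.52.91.0 - 53.52.91.255) does not contain 52.52.91.106
  52.52.88.0/23 (52.52.88.0 - 52.52.89.255) does not contain 52.52.91.106
  52.52.92.0/22 (52.52.92.0 - 52.52.95.255) does not contain 52.52.91.106
  52.36.0.0/17 (52.36.0.0 - 52.36.127.255) does not contain 52.52.91.106
Longest matching prefix is /15 -> next hop R28.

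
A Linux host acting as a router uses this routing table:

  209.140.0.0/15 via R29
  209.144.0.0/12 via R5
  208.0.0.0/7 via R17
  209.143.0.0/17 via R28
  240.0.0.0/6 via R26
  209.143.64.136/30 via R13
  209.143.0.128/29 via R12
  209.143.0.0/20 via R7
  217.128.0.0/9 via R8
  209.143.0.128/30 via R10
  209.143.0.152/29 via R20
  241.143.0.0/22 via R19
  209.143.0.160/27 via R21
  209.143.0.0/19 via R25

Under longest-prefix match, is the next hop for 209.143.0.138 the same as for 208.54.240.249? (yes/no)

no

209.143.0.138: longest match 209.143.0.0/20 -> R7
208.54.240.249: longest match 208.0.0.0/7 -> R17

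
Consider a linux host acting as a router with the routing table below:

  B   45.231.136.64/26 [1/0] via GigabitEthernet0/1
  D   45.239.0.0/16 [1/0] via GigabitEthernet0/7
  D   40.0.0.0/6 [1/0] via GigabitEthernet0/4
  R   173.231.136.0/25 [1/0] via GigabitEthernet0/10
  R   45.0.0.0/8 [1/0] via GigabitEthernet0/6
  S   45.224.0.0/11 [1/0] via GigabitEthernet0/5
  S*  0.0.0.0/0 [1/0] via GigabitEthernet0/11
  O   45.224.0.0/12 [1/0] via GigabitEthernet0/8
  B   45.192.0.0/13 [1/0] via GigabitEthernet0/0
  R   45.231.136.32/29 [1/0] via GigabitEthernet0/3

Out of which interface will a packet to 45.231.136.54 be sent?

Routes whose prefix contains 45.231.136.54:
  0.0.0.0/0 (default, matches everything) -> GigabitEthernet0/11
  45.0.0.0/8 (45.0.0.0 - 45.255.255.255) -> GigabitEthernet0/6
  45.224.0.0/11 (45.224.0.0 - 45.255.255.255) -> GigabitEthernet0/5
  45.224.0.0/12 (45.224.0.0 - 45.239.255.255) -> GigabitEthernet0/8
More-specific entries that do NOT match:
  45.231.136.32/29 (45.231.136.32 - 45.231.136.39) does not contain 45.231.136.54
  45.231.136.64/26 (45.231.136.64 - 45.231.136.127) does not contain 45.231.136.54
  173.231.136.0/25 (173.231.136.0 - 173.231.136.127) does not contain 45.231.136.54
  45.239.0.0/16 (45.239.0.0 - 45.239.255.255) does not contain 45.231.136.54
  45.192.0.0/13 (45.192.0.0 - 45.199.255.255) does not contain 45.231.136.54
Longest matching prefix is /12 -> interface GigabitEthernet0/8.

GigabitEthernet0/8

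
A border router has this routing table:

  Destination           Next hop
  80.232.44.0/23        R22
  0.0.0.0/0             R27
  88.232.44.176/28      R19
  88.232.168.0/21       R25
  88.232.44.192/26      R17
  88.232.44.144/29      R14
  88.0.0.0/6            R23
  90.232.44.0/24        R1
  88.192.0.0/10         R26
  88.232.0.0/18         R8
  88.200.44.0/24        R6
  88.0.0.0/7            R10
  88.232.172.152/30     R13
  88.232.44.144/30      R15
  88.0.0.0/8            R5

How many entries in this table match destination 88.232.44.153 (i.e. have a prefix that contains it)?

6

Prefixes containing 88.232.44.153:
  0.0.0.0/0 (default, matches everything)
  88.0.0.0/6 (88.0.0.0 - 91.255.255.255)
  88.0.0.0/7 (88.0.0.0 - 89.255.255.255)
  88.0.0.0/8 (88.0.0.0 - 88.255.255.255)
  88.192.0.0/10 (88.192.0.0 - 88.255.255.255)
  88.232.0.0/18 (88.232.0.0 - 88.232.63.255)
Total matching entries: 6.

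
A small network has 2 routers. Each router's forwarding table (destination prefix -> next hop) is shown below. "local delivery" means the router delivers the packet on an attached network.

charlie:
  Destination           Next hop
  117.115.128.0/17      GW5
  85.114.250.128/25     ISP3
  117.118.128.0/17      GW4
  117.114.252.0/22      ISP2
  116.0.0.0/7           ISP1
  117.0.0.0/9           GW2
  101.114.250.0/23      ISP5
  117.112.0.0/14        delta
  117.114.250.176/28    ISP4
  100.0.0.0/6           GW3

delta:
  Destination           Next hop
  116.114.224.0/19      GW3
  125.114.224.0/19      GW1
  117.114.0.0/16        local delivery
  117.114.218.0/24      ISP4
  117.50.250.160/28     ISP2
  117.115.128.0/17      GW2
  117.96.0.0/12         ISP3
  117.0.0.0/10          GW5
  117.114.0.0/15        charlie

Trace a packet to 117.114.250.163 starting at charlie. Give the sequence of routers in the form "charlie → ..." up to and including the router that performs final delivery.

At charlie: longest match for 117.114.250.163 is 117.112.0.0/14 -> delta
At delta: longest match for 117.114.250.163 is 117.114.0.0/16 -> local delivery

charlie → delta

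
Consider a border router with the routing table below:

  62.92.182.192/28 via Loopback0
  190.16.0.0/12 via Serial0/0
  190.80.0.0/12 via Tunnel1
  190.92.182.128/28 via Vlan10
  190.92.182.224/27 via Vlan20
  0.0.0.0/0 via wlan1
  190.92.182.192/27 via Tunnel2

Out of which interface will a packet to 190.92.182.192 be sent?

Tunnel2

Routes whose prefix contains 190.92.182.192:
  0.0.0.0/0 (default, matches everything) -> wlan1
  190.80.0.0/12 (190.80.0.0 - 190.95.255.255) -> Tunnel1
  190.92.182.192/27 (190.92.182.192 - 190.92.182.223) -> Tunnel2
More-specific entries that do NOT match:
  62.92.182.192/28 (62.92.182.192 - 62.92.182.207) does not contain 190.92.182.192
  190.92.182.128/28 (190.92.182.128 - 190.92.182.143) does not contain 190.92.182.192
Longest matching prefix is /27 -> interface Tunnel2.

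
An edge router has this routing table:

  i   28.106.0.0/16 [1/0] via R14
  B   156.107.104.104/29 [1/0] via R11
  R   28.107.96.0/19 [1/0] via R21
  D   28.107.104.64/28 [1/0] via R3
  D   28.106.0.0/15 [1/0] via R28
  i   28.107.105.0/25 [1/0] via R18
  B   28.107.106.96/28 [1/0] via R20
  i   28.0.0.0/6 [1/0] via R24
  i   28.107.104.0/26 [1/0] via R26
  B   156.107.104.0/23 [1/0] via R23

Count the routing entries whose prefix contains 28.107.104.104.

3

Prefixes containing 28.107.104.104:
  28.0.0.0/6 (28.0.0.0 - 31.255.255.255)
  28.106.0.0/15 (28.106.0.0 - 28.107.255.255)
  28.107.96.0/19 (28.107.96.0 - 28.107.127.255)
Total matching entries: 3.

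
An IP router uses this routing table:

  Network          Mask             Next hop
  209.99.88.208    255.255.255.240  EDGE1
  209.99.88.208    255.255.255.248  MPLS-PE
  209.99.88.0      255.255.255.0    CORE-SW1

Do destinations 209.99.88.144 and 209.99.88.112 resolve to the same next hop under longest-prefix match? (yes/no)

yes

209.99.88.144: longest match 209.99.88.0/24 -> CORE-SW1
209.99.88.112: longest match 209.99.88.0/24 -> CORE-SW1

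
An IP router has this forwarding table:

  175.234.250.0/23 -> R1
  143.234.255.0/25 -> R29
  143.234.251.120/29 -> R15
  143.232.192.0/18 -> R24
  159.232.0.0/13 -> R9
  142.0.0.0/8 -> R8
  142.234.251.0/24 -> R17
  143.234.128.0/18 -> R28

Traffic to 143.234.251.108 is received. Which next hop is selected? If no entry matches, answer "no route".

no route

No entry's prefix contains 143.234.251.108; there is no default route.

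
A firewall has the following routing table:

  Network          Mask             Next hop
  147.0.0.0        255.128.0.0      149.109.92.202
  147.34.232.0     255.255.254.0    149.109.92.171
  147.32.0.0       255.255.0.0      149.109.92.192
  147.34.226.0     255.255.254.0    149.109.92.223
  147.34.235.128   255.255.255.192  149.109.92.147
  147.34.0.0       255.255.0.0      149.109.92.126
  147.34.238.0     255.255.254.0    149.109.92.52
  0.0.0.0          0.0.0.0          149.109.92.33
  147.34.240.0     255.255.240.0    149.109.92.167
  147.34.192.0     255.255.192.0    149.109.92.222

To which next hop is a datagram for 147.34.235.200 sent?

Routes whose prefix contains 147.34.235.200:
  0.0.0.0/0 (default, matches everything) -> 149.109.92.33
  147.0.0.0/9 (147.0.0.0 - 147.127.255.255) -> 149.109.92.202
  147.34.0.0/16 (147.34.0.0 - 147.34.255.255) -> 149.109.92.126
  147.34.192.0/18 (147.34.192.0 - 147.34.255.255) -> 149.109.92.222
More-specific entries that do NOT match:
  147.34.235.128/26 (147.34.235.128 - 147.34.235.191) does not contain 147.34.235.200
  147.34.232.0/23 (147.34.232.0 - 147.34.233.255) does not contain 147.34.235.200
  147.34.226.0/23 (147.34.226.0 - 147.34.227.255) does not contain 147.34.235.200
  147.34.238.0/23 (147.34.238.0 - 147.34.239.255) does not contain 147.34.235.200
  147.34.240.0/20 (147.34.240.0 - 147.34.255.255) does not contain 147.34.235.200
Longest matching prefix is /18 -> next hop 149.109.92.222.

149.109.92.222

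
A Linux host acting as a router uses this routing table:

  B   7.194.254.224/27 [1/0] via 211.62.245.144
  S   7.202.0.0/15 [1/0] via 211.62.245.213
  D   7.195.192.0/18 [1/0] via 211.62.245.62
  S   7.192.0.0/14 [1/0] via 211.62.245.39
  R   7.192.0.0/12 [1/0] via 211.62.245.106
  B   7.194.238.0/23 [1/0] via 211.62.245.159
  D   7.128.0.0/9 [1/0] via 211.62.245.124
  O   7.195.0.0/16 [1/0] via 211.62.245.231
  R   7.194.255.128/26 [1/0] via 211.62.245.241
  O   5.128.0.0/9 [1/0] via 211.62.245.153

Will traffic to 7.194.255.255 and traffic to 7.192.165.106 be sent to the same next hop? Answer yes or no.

7.194.255.255: longest match 7.192.0.0/14 -> 211.62.245.39
7.192.165.106: longest match 7.192.0.0/14 -> 211.62.245.39

yes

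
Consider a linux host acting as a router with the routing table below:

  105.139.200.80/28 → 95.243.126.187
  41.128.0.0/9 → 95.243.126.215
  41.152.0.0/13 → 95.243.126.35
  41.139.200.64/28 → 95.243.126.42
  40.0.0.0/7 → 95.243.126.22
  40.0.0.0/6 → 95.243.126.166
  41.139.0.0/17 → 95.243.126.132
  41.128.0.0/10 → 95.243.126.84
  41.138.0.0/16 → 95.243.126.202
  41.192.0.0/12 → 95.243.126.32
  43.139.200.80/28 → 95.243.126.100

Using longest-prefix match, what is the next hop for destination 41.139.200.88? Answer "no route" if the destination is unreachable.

95.243.126.84

Routes whose prefix contains 41.139.200.88:
  40.0.0.0/6 (40.0.0.0 - 43.255.255.255) -> 95.243.126.166
  40.0.0.0/7 (40.0.0.0 - 41.255.255.255) -> 95.243.126.22
  41.128.0.0/9 (41.128.0.0 - 41.255.255.255) -> 95.243.126.215
  41.128.0.0/10 (41.128.0.0 - 41.191.255.255) -> 95.243.126.84
More-specific entries that do NOT match:
  105.139.200.80/28 (105.139.200.80 - 105.139.200.95) does not contain 41.139.200.88
  41.139.200.64/28 (41.139.200.64 - 41.139.200.79) does not contain 41.139.200.88
  43.139.200.80/28 (43.139.200.80 - 43.139.200.95) does not contain 41.139.200.88
  41.139.0.0/17 (41.139.0.0 - 41.139.127.255) does not contain 41.139.200.88
  41.138.0.0/16 (41.138.0.0 - 41.138.255.255) does not contain 41.139.200.88
  41.152.0.0/13 (41.152.0.0 - 41.159.255.255) does not contain 41.139.200.88
  41.192.0.0/12 (41.192.0.0 - 41.207.255.255) does not contain 41.139.200.88
Longest matching prefix is /10 -> next hop 95.243.126.84.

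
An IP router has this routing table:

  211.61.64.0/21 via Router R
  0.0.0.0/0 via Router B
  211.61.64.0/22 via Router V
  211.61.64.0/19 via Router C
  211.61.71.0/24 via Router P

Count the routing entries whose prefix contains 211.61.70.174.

Prefixes containing 211.61.70.174:
  0.0.0.0/0 (default, matches everything)
  211.61.64.0/19 (211.61.64.0 - 211.61.95.255)
  211.61.64.0/21 (211.61.64.0 - 211.61.71.255)
Total matching entries: 3.

3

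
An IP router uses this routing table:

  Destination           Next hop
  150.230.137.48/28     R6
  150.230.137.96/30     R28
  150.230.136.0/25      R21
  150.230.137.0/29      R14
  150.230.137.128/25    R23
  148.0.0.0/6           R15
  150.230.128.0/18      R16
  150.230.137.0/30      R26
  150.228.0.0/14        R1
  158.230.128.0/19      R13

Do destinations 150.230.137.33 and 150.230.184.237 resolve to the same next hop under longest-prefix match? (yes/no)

150.230.137.33: longest match 150.230.128.0/18 -> R16
150.230.184.237: longest match 150.230.128.0/18 -> R16

yes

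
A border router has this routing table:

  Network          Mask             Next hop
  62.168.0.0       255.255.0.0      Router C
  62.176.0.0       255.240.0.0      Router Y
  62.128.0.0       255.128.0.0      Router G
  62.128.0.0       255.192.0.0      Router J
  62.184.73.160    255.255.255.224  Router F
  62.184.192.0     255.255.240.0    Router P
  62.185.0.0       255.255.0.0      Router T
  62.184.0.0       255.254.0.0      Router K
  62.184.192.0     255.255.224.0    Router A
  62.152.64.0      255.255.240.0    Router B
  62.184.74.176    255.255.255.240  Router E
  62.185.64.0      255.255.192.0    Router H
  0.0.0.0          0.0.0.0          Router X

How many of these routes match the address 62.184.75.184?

Prefixes containing 62.184.75.184:
  0.0.0.0/0 (default, matches everything)
  62.128.0.0/9 (62.128.0.0 - 62.255.255.255)
  62.128.0.0/10 (62.128.0.0 - 62.191.255.255)
  62.176.0.0/12 (62.176.0.0 - 62.191.255.255)
  62.184.0.0/15 (62.184.0.0 - 62.185.255.255)
Total matching entries: 5.

5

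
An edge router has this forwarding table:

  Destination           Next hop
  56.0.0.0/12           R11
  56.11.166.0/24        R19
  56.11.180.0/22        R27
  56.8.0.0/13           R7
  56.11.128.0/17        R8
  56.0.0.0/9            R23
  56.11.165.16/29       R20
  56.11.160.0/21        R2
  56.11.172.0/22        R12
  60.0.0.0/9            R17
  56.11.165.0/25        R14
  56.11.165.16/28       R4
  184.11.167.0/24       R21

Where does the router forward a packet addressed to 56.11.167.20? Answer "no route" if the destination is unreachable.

Routes whose prefix contains 56.11.167.20:
  56.0.0.0/9 (56.0.0.0 - 56.127.255.255) -> R23
  56.0.0.0/12 (56.0.0.0 - 56.15.255.255) -> R11
  56.8.0.0/13 (56.8.0.0 - 56.15.255.255) -> R7
  56.11.128.0/17 (56.11.128.0 - 56.11.255.255) -> R8
  56.11.160.0/21 (56.11.160.0 - 56.11.167.255) -> R2
More-specific entries that do NOT match:
  56.11.165.16/29 (56.11.165.16 - 56.11.165.23) does not contain 56.11.167.20
  56.11.165.16/28 (56.11.165.16 - 56.11.165.31) does not contain 56.11.167.20
  56.11.165.0/25 (56.11.165.0 - 56.11.165.127) does not contain 56.11.167.20
  56.11.166.0/24 (56.11.166.0 - 56.11.166.255) does not contain 56.11.167.20
  184.11.167.0/24 (184.11.167.0 - 184.11.167.255) does not contain 56.11.167.20
  56.11.180.0/22 (56.11.180.0 - 56.11.183.255) does not contain 56.11.167.20
  56.11.172.0/22 (56.11.172.0 - 56.11.175.255) does not contain 56.11.167.20
Longest matching prefix is /21 -> next hop R2.

R2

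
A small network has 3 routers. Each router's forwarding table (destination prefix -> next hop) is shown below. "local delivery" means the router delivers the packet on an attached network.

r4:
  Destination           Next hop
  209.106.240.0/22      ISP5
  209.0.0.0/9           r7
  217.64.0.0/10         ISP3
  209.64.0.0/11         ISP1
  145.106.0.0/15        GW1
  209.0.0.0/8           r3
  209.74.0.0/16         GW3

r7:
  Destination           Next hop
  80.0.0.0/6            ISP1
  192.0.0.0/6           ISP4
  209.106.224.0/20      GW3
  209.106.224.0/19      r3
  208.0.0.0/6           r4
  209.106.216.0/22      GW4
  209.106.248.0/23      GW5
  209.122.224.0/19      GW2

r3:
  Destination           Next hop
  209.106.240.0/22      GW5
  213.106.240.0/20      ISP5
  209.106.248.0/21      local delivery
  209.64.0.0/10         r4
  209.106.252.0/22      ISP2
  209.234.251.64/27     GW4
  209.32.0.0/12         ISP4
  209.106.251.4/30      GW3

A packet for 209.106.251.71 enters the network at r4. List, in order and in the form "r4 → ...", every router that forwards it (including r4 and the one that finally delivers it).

r4 → r7 → r3

At r4: longest match for 209.106.251.71 is 209.0.0.0/9 -> r7
At r7: longest match for 209.106.251.71 is 209.106.224.0/19 -> r3
At r3: longest match for 209.106.251.71 is 209.106.248.0/21 -> local delivery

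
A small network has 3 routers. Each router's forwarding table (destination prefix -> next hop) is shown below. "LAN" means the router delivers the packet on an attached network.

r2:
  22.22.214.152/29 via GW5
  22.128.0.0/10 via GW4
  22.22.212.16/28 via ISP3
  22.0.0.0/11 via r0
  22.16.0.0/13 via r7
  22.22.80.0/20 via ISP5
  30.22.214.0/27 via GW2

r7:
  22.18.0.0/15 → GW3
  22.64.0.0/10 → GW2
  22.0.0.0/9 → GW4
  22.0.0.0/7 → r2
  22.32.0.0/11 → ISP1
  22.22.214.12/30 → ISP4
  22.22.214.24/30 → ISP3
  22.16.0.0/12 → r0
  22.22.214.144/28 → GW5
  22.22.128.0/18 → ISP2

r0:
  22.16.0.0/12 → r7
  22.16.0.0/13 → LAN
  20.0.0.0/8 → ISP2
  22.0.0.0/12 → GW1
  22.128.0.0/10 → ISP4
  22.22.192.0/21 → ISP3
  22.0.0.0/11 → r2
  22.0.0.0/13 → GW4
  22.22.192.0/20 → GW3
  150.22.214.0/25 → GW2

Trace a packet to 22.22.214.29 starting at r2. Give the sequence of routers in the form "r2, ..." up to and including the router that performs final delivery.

At r2: longest match for 22.22.214.29 is 22.16.0.0/13 -> r7
At r7: longest match for 22.22.214.29 is 22.16.0.0/12 -> r0
At r0: longest match for 22.22.214.29 is 22.16.0.0/13 -> LAN

r2, r7, r0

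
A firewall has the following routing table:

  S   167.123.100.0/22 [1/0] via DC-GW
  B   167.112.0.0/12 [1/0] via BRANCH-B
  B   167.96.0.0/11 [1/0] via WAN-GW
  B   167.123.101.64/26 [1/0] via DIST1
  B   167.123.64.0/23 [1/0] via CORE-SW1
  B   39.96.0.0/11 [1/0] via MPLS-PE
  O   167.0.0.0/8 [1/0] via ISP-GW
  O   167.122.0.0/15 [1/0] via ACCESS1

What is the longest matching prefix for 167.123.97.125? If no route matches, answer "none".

167.122.0.0/15

Entries matching 167.123.97.125:
  167.0.0.0/8 (167.0.0.0 - 167.255.255.255)
  167.96.0.0/11 (167.96.0.0 - 167.127.255.255)
  167.112.0.0/12 (167.112.0.0 - 167.127.255.255)
  167.122.0.0/15 (167.122.0.0 - 167.123.255.255)
Most specific is 167.122.0.0/15.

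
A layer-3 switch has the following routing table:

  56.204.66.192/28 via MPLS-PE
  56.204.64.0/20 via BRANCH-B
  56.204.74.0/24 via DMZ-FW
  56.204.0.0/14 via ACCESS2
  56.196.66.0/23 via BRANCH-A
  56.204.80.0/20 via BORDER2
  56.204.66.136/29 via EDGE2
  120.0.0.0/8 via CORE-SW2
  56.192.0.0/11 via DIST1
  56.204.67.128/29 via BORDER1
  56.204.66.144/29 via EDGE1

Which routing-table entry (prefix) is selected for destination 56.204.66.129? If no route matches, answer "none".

Entries matching 56.204.66.129:
  56.192.0.0/11 (56.192.0.0 - 56.223.255.255)
  56.204.0.0/14 (56.204.0.0 - 56.207.255.255)
  56.204.64.0/20 (56.204.64.0 - 56.204.79.255)
Most specific is 56.204.64.0/20.

56.204.64.0/20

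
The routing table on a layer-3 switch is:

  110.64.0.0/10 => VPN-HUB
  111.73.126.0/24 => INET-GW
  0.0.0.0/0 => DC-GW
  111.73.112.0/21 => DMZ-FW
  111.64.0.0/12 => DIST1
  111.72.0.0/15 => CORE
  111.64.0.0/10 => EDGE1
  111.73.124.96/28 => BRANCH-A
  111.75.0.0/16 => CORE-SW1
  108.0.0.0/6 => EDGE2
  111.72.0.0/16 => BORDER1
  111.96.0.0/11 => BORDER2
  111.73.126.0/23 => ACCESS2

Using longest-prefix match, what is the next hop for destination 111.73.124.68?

CORE

Routes whose prefix contains 111.73.124.68:
  0.0.0.0/0 (default, matches everything) -> DC-GW
  108.0.0.0/6 (108.0.0.0 - 111.255.255.255) -> EDGE2
  111.64.0.0/10 (111.64.0.0 - 111.127.255.255) -> EDGE1
  111.64.0.0/12 (111.64.0.0 - 111.79.255.255) -> DIST1
  111.72.0.0/15 (111.72.0.0 - 111.73.255.255) -> CORE
More-specific entries that do NOT match:
  111.73.124.96/28 (111.73.124.96 - 111.73.124.111) does not contain 111.73.124.68
  111.73.126.0/24 (111.73.126.0 - 111.73.126.255) does not contain 111.73.124.68
  111.73.126.0/23 (111.73.126.0 - 111.73.127.255) does not contain 111.73.124.68
  111.73.112.0/21 (111.73.112.0 - 111.73.119.255) does not contain 111.73.124.68
  111.75.0.0/16 (111.75.0.0 - 111.75.255.255) does not contain 111.73.124.68
  111.72.0.0/16 (111.72.0.0 - 111.72.255.255) does not contain 111.73.124.68
Longest matching prefix is /15 -> next hop CORE.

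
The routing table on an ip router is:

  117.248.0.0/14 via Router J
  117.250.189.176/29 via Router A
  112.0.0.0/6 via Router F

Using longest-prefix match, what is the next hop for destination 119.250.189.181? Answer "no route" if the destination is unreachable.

no route

No entry's prefix contains 119.250.189.181; there is no default route.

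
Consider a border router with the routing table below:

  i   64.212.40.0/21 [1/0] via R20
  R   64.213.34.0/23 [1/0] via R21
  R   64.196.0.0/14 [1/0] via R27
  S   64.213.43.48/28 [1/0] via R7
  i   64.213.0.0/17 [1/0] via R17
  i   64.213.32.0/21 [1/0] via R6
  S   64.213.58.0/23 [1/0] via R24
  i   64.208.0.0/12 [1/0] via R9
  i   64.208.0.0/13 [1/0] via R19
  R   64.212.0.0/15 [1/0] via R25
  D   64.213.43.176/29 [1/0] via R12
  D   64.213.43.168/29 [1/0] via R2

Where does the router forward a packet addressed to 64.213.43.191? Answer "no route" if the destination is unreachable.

R17

Routes whose prefix contains 64.213.43.191:
  64.208.0.0/12 (64.208.0.0 - 64.223.255.255) -> R9
  64.208.0.0/13 (64.208.0.0 - 64.215.255.255) -> R19
  64.212.0.0/15 (64.212.0.0 - 64.213.255.255) -> R25
  64.213.0.0/17 (64.213.0.0 - 64.213.127.255) -> R17
More-specific entries that do NOT match:
  64.213.43.176/29 (64.213.43.176 - 64.213.43.183) does not contain 64.213.43.191
  64.213.43.168/29 (64.213.43.168 - 64.213.43.175) does not contain 64.213.43.191
  64.213.43.48/28 (64.213.43.48 - 64.213.43.63) does not contain 64.213.43.191
  64.213.34.0/23 (64.213.34.0 - 64.213.35.255) does not contain 64.213.43.191
  64.213.58.0/23 (64.213.58.0 - 64.213.59.255) does not contain 64.213.43.191
  64.212.40.0/21 (64.212.40.0 - 64.212.47.255) does not contain 64.213.43.191
  64.213.32.0/21 (64.213.32.0 - 64.213.39.255) does not contain 64.213.43.191
Longest matching prefix is /17 -> next hop R17.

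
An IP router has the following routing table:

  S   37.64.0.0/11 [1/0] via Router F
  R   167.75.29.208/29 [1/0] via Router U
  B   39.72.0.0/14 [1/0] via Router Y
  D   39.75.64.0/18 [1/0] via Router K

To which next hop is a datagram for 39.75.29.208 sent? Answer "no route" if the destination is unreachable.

Routes whose prefix contains 39.75.29.208:
  39.72.0.0/14 (39.72.0.0 - 39.75.255.255) -> Router Y
More-specific entries that do NOT match:
  167.75.29.208/29 (167.75.29.208 - 167.75.29.215) does not contain 39.75.29.208
  39.75.64.0/18 (39.75.64.0 - 39.75.127.255) does not contain 39.75.29.208
Longest matching prefix is /14 -> next hop Router Y.

Router Y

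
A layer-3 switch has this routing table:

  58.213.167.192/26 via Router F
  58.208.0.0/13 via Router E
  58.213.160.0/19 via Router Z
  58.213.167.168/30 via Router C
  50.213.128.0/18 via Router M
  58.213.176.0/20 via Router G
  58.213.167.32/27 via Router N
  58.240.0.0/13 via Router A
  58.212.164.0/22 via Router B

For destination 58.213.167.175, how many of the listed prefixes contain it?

Prefixes containing 58.213.167.175:
  58.208.0.0/13 (58.208.0.0 - 58.215.255.255)
  58.213.160.0/19 (58.213.160.0 - 58.213.191.255)
Total matching entries: 2.

2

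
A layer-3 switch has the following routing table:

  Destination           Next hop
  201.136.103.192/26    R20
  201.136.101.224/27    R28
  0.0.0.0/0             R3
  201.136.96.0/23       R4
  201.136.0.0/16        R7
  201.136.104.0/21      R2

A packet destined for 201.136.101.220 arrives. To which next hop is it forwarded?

Routes whose prefix contains 201.136.101.220:
  0.0.0.0/0 (default, matches everything) -> R3
  201.136.0.0/16 (201.136.0.0 - 201.136.255.255) -> R7
More-specific entries that do NOT match:
  201.136.101.224/27 (201.136.101.224 - 201.136.101.255) does not contain 201.136.101.220
  201.136.103.192/26 (201.136.103.192 - 201.136.103.255) does not contain 201.136.101.220
  201.136.96.0/23 (201.136.96.0 - 201.136.97.255) does not contain 201.136.101.220
  201.136.104.0/21 (201.136.104.0 - 201.136.111.255) does not contain 201.136.101.220
Longest matching prefix is /16 -> next hop R7.

R7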